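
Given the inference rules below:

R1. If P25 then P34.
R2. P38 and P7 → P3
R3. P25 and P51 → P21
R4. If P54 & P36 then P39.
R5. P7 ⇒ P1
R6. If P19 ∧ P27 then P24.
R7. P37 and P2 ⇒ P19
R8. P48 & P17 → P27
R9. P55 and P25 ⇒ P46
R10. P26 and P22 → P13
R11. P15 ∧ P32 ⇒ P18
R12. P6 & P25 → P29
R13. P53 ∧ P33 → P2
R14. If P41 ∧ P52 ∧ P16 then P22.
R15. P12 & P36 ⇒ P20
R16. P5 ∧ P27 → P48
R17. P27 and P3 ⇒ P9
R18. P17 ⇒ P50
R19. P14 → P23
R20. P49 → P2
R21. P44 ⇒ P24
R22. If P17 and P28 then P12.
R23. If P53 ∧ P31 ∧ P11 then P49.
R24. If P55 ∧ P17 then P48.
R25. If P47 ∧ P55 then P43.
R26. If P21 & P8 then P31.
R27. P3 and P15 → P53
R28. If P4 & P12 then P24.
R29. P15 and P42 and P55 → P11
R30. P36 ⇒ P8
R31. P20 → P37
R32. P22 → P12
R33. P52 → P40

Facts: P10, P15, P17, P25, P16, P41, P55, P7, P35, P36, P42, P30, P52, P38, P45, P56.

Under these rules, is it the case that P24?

Forward chaining from the given facts derives: P34, P3, P1, P46, P22, P50, P48, P53, P11, P8, P12, P40, P27, P20, P9, P37.
Rules concluding P24: R6 needs P19; R21 needs P44; R28 needs P4 — none of these are established.

No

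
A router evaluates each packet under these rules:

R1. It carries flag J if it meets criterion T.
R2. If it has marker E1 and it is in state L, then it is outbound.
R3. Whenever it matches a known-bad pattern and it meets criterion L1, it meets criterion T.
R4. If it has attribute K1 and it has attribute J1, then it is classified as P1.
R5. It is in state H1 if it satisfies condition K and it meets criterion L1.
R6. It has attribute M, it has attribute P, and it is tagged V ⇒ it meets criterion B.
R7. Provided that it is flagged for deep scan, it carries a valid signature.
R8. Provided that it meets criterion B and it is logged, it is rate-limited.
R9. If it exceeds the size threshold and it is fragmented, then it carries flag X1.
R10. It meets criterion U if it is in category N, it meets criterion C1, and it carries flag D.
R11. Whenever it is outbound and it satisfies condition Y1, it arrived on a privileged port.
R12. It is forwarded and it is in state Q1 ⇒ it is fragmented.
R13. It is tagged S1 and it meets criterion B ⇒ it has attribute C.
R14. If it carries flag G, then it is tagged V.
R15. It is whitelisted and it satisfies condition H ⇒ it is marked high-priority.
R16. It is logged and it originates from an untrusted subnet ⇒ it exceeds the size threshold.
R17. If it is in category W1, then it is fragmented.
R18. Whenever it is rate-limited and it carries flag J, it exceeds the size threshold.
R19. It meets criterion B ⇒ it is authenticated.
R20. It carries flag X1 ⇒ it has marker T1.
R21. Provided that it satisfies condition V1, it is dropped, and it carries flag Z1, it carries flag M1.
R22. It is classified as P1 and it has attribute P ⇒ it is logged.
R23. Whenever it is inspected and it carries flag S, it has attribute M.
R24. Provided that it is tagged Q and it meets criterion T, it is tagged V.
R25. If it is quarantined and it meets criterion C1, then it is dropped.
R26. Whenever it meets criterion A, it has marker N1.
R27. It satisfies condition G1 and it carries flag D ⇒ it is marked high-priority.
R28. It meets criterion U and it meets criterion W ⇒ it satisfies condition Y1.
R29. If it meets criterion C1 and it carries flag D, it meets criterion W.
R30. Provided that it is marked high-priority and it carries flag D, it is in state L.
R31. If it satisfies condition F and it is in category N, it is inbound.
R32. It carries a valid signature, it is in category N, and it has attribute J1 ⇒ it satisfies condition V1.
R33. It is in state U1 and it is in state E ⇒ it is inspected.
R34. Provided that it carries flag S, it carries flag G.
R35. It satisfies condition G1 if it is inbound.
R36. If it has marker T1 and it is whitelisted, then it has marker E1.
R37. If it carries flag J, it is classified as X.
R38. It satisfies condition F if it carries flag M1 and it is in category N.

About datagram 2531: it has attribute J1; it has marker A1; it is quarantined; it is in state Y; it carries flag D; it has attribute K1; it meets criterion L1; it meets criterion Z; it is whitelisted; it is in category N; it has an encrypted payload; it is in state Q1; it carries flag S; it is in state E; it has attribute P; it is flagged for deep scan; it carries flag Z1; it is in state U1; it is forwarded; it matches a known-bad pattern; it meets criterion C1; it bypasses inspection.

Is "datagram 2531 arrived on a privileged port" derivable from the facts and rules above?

Yes

By R3 (it matches a known-bad pattern, it meets criterion L1): it meets criterion T.
By R4 (it has attribute K1, it has attribute J1): it is classified as P1.
By R7 (it is flagged for deep scan): it carries a valid signature.
By R10 (it is in category N, it meets criterion C1, it carries flag D): it meets criterion U.
By R12 (it is forwarded, it is in state Q1): it is fragmented.
By R22 (it is classified as P1, it has attribute P): it is logged.
By R25 (it is quarantined, it meets criterion C1): it is dropped.
By R29 (it meets criterion C1, it carries flag D): it meets criterion W.
By R32 (it carries a valid signature, it is in category N, it has attribute J1): it satisfies condition V1.
By R33 (it is in state U1, it is in state E): it is inspected.
By R34 (it carries flag S): it carries flag G.
By R1 (it meets criterion T): it carries flag J.
By R14 (it carries flag G): it is tagged V.
By R21 (it satisfies condition V1, it is dropped, it carries flag Z1): it carries flag M1.
By R23 (it is inspected, it carries flag S): it has attribute M.
By R28 (it meets criterion U, it meets criterion W): it satisfies condition Y1.
By R38 (it carries flag M1, it is in category N): it satisfies condition F.
By R6 (it has attribute M, it has attribute P, it is tagged V): it meets criterion B.
By R8 (it meets criterion B, it is logged): it is rate-limited.
By R18 (it is rate-limited, it carries flag J): it exceeds the size threshold.
By R31 (it satisfies condition F, it is in category N): it is inbound.
By R35 (it is inbound): it satisfies condition G1.
By R9 (it exceeds the size threshold, it is fragmented): it carries flag X1.
By R20 (it carries flag X1): it has marker T1.
By R27 (it satisfies condition G1, it carries flag D): it is marked high-priority.
By R30 (it is marked high-priority, it carries flag D): it is in state L.
By R36 (it has marker T1, it is whitelisted): it has marker E1.
By R2 (it has marker E1, it is in state L): it is outbound.
By R11 (it is outbound, it satisfies condition Y1): it arrived on a privileged port.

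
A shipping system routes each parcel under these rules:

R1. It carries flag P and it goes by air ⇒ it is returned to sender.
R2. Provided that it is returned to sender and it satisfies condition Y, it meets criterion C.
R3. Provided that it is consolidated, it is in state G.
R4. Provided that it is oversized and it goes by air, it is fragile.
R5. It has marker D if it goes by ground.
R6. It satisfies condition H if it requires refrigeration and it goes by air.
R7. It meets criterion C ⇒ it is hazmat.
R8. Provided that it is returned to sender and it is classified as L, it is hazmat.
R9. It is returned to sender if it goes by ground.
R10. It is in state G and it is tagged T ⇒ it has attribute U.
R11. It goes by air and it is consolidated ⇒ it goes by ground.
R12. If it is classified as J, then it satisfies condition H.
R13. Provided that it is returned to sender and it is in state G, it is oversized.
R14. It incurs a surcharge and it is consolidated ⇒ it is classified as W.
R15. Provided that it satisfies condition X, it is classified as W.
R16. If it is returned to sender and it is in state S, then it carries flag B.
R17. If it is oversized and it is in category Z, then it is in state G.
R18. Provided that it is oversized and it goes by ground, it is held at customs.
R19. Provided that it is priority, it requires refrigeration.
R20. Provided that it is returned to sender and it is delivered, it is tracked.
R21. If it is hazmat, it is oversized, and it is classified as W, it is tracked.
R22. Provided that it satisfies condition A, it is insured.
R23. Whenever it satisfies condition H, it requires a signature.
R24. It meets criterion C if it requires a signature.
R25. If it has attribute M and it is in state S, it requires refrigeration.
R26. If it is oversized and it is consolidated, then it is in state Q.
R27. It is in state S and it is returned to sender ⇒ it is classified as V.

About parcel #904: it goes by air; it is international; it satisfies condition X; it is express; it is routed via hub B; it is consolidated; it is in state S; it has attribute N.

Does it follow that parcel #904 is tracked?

No

Forward chaining from the given facts derives: is in state G, goes by ground, is classified as W, has marker D, is returned to sender, is oversized, carries flag B, is held at customs, is in state Q, is classified as V, is fragile.
Rules concluding "it is tracked": R20 needs "it is delivered"; R21 needs "it is hazmat" — none of these are established.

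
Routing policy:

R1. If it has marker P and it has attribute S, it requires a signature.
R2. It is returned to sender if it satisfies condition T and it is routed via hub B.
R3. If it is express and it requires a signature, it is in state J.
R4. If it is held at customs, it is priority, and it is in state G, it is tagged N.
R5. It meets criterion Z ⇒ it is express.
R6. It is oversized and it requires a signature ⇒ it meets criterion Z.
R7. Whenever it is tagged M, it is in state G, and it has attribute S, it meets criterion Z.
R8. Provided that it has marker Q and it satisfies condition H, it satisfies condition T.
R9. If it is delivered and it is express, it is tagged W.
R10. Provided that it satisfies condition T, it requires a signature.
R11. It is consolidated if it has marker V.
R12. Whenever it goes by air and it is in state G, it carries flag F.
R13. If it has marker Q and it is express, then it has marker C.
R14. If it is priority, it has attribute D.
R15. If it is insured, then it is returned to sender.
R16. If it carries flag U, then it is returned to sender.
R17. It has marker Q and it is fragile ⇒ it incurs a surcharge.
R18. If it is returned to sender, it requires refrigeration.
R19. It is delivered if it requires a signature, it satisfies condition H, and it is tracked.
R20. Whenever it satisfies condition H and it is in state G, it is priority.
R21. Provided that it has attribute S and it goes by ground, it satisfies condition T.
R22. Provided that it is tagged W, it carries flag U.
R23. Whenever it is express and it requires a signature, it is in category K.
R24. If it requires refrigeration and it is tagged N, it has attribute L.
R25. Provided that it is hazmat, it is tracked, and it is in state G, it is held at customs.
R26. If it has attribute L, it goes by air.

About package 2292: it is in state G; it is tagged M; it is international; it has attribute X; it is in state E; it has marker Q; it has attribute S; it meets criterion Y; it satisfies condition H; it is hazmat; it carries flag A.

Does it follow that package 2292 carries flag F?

No

Forward chaining from the given facts derives: meets criterion Z, satisfies condition T, requires a signature, is priority, is express, has marker C, has attribute D, is in category K, is in state J.
The only rule concluding "it carries flag F" is R12, which needs "it goes by air"; that is never established.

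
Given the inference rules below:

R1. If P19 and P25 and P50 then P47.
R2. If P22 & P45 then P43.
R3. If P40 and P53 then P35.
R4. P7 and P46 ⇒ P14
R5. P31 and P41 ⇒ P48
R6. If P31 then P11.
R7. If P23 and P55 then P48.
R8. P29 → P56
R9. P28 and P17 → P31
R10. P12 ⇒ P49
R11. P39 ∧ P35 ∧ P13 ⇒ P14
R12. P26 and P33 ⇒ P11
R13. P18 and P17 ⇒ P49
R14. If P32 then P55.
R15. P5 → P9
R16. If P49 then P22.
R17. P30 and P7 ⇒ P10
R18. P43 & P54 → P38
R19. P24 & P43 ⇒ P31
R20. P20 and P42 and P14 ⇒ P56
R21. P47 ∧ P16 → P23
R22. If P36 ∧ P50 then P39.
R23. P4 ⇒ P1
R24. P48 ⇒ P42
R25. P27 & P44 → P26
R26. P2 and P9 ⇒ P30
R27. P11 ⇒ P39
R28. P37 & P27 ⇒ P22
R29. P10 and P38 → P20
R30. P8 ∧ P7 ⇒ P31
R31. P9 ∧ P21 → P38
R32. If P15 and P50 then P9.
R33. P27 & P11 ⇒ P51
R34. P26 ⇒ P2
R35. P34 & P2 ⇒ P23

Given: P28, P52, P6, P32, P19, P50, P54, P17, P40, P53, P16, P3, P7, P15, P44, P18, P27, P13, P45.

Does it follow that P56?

No

Forward chaining from the given facts derives: P35, P31, P49, P55, P22, P26, P9, P2, P43, P11, P38, P30, P39, P51, P14, P10, P20.
Rules concluding P56: R8 needs P29; R20 needs P42 — none of these are established.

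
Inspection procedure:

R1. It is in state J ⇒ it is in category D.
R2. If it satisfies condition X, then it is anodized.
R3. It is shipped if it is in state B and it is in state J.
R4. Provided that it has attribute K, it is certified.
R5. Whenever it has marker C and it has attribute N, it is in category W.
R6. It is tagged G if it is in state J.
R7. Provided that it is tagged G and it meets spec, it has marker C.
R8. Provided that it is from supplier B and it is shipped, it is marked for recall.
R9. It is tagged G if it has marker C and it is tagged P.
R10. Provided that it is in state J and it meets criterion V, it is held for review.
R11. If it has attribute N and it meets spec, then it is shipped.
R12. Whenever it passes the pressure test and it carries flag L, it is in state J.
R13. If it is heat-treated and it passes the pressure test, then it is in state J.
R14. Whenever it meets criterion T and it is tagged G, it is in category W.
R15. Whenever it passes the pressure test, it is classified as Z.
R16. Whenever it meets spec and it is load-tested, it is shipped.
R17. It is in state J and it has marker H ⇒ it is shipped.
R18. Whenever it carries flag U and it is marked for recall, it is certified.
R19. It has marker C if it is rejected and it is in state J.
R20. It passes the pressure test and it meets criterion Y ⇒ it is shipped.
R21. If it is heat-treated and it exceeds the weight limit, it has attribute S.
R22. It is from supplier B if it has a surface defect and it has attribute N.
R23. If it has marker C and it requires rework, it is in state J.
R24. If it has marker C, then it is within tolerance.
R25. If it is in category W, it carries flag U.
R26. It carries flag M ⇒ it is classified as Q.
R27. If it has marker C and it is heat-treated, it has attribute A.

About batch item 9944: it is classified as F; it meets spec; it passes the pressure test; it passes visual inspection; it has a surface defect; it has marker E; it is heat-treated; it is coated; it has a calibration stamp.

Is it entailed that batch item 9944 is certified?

No

Forward chaining from the given facts derives: is in state J, is classified as Z, is in category D, is tagged G, has marker C, is within tolerance, has attribute A.
Rules concluding "it is certified": R4 needs "it has attribute K"; R18 needs "it carries flag U" — none of these are established.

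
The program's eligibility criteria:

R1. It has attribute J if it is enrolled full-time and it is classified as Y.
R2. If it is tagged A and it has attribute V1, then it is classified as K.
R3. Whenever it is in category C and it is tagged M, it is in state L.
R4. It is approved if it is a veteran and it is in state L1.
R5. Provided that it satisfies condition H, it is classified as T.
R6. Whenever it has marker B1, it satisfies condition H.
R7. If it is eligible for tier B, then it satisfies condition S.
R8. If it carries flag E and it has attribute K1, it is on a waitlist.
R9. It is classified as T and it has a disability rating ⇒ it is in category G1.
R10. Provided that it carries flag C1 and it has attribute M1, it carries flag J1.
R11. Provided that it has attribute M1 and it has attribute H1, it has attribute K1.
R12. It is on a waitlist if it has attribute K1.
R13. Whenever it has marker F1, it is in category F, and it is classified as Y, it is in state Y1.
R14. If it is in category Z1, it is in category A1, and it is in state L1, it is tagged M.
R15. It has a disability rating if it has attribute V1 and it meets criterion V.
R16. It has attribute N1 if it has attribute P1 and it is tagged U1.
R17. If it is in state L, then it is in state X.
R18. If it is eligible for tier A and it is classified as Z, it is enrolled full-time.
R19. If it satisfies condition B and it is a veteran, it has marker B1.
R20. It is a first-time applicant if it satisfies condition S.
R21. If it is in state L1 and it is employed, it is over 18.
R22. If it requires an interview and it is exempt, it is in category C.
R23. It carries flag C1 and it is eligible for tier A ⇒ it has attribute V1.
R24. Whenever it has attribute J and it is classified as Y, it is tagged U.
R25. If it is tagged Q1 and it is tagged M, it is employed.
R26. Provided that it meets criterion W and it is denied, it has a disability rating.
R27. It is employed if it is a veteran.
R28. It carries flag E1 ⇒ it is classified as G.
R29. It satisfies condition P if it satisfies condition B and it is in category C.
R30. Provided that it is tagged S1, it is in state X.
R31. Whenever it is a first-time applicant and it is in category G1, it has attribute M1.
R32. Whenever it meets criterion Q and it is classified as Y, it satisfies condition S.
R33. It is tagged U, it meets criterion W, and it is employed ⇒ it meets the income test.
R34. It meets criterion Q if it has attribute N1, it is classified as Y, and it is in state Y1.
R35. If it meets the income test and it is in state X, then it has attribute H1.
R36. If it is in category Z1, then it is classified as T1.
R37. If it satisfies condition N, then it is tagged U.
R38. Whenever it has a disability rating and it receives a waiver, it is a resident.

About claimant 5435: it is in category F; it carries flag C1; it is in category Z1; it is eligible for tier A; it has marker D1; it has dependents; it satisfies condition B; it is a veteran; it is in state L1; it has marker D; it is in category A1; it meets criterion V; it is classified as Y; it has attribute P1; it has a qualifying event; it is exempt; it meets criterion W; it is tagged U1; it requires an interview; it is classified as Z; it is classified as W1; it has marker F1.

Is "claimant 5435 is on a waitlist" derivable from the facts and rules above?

By R13 (it has marker F1, it is in category F, it is classified as Y): it is in state Y1.
By R14 (it is in category Z1, it is in category A1, it is in state L1): it is tagged M.
By R16 (it has attribute P1, it is tagged U1): it has attribute N1.
By R18 (it is eligible for tier A, it is classified as Z): it is enrolled full-time.
By R19 (it satisfies condition B, it is a veteran): it has marker B1.
By R22 (it requires an interview, it is exempt): it is in category C.
By R23 (it carries flag C1, it is eligible for tier A): it has attribute V1.
By R27 (it is a veteran): it is employed.
By R34 (it has attribute N1, it is classified as Y, it is in state Y1): it meets criterion Q.
By R1 (it is enrolled full-time, it is classified as Y): it has attribute J.
By R3 (it is in category C, it is tagged M): it is in state L.
By R6 (it has marker B1): it satisfies condition H.
By R15 (it has attribute V1, it meets criterion V): it has a disability rating.
By R17 (it is in state L): it is in state X.
By R24 (it has attribute J, it is classified as Y): it is tagged U.
By R32 (it meets criterion Q, it is classified as Y): it satisfies condition S.
By R33 (it is tagged U, it meets criterion W, it is employed): it meets the income test.
By R35 (it meets the income test, it is in state X): it has attribute H1.
By R5 (it satisfies condition H): it is classified as T.
By R9 (it is classified as T, it has a disability rating): it is in category G1.
By R20 (it satisfies condition S): it is a first-time applicant.
By R31 (it is a first-time applicant, it is in category G1): it has attribute M1.
By R11 (it has attribute M1, it has attribute H1): it has attribute K1.
By R12 (it has attribute K1): it is on a waitlist.

Yes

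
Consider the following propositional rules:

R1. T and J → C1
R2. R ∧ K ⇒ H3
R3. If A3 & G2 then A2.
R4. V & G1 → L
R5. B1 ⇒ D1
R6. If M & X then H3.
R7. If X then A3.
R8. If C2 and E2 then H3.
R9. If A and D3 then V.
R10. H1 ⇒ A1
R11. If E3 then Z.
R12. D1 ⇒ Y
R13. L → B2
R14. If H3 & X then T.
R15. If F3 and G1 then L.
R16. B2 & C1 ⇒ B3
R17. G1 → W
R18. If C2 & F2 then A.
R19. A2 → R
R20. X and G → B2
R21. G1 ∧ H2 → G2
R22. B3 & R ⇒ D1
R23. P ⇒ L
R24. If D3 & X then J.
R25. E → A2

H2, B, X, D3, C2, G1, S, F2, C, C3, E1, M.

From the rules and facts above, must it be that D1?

Yes

H3  (by R6: M, X)
A3  (by R7: X)
T  (by R14: H3, X)
A  (by R18: C2, F2)
G2  (by R21: G1, H2)
J  (by R24: D3, X)
C1  (by R1: T, J)
A2  (by R3: A3, G2)
V  (by R9: A, D3)
R  (by R19: A2)
L  (by R4: V, G1)
B2  (by R13: L)
B3  (by R16: B2, C1)
D1  (by R22: B3, R)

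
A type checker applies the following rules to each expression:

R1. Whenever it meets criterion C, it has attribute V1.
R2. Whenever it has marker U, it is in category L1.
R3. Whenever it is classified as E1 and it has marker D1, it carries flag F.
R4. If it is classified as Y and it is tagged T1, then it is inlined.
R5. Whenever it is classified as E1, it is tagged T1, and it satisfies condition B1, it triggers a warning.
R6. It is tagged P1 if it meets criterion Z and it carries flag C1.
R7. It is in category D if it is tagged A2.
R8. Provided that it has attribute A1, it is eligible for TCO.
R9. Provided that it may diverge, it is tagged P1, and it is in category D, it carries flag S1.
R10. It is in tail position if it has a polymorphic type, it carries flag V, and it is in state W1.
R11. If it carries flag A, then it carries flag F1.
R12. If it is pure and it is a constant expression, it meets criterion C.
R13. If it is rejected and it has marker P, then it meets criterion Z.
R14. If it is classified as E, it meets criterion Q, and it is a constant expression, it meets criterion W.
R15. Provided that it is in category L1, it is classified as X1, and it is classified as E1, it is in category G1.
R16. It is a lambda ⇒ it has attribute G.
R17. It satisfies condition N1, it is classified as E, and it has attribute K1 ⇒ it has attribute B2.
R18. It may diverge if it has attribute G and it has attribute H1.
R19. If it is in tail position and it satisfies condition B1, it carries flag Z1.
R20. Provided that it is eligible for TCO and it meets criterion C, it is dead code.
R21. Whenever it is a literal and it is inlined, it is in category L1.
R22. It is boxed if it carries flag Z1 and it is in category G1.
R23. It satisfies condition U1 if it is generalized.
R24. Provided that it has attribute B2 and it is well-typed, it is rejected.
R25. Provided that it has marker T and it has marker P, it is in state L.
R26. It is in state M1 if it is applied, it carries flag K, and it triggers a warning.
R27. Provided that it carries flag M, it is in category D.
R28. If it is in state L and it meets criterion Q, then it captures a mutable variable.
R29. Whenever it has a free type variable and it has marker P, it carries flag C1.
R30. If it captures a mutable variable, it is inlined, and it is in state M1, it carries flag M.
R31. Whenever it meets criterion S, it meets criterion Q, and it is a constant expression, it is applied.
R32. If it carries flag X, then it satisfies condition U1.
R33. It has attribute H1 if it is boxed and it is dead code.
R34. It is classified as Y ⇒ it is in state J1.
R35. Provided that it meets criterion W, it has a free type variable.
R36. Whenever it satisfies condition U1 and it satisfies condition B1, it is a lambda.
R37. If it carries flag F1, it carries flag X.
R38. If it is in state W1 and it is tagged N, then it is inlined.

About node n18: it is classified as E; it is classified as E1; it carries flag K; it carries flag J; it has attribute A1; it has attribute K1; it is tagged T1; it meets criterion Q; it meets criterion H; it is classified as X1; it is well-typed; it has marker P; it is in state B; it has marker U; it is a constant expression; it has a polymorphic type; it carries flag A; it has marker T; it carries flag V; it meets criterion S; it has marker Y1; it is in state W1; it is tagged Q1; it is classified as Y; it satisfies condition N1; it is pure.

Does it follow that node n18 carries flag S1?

Forward chaining from the given facts derives: is in category L1, is inlined, is eligible for TCO, is in tail position, carries flag F1, meets criterion C, meets criterion W, is in category G1, has attribute B2, is dead code, is rejected, is in state L, captures a mutable variable, is applied, is in state J1, has a free type variable, carries flag X, has attribute V1, meets criterion Z, carries flag C1, satisfies condition U1, is tagged P1.
The only rule concluding "it carries flag S1" is R9, which needs "it may diverge"; that is never established.

No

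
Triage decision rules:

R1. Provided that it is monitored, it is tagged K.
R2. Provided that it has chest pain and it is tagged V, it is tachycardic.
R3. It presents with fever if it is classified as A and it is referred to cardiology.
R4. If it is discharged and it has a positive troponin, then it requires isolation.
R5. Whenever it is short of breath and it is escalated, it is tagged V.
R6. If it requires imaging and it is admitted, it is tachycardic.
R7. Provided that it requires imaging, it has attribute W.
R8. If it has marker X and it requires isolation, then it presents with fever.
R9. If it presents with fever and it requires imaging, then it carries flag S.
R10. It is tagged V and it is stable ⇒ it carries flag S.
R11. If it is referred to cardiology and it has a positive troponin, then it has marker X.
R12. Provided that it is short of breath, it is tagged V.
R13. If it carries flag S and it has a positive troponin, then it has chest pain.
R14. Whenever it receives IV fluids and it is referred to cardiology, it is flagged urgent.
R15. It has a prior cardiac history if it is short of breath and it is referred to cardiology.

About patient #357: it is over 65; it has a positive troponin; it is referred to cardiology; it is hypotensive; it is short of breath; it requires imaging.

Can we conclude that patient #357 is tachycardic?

Forward chaining from the given facts derives: has attribute W, has marker X, is tagged V, has a prior cardiac history.
Rules concluding "it is tachycardic": R2 needs "it has chest pain"; R6 needs "it is admitted" — none of these are established.

No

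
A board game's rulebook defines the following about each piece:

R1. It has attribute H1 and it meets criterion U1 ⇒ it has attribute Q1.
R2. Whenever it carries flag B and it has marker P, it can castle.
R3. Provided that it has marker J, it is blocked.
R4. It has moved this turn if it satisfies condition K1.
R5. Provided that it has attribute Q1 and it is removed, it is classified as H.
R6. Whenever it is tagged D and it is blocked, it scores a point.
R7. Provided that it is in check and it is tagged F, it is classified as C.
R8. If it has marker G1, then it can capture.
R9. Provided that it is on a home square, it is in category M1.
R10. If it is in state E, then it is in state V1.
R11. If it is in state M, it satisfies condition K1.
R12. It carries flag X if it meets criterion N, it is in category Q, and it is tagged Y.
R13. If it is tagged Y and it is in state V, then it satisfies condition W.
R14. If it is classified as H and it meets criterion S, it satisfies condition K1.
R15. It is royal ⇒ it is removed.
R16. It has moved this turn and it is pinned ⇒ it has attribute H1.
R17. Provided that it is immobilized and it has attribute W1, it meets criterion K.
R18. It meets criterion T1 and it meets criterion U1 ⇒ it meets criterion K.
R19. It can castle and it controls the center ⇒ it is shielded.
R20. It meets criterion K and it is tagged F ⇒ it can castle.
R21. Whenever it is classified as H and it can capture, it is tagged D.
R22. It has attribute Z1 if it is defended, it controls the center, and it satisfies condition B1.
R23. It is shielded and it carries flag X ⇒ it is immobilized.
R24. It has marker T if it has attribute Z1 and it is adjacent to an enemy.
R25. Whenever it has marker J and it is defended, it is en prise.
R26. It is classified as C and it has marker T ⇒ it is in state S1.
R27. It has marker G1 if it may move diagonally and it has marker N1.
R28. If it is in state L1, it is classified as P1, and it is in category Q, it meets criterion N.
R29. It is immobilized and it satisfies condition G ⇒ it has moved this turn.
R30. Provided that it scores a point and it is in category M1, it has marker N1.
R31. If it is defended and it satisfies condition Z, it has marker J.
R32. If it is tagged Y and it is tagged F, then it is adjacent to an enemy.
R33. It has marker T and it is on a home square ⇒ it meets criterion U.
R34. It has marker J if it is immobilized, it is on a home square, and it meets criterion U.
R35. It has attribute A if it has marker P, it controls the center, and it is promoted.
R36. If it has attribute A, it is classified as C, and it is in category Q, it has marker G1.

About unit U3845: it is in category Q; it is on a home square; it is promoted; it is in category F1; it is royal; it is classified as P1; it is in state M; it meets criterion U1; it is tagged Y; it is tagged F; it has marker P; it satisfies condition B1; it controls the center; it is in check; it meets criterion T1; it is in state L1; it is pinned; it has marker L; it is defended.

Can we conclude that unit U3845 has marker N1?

Yes

By R7 (it is in check, it is tagged F): it is classified as C.
By R9 (it is on a home square): it is in category M1.
By R11 (it is in state M): it satisfies condition K1.
By R15 (it is royal): it is removed.
By R18 (it meets criterion T1, it meets criterion U1): it meets criterion K.
By R20 (it meets criterion K, it is tagged F): it can castle.
By R22 (it is defended, it controls the center, it satisfies condition B1): it has attribute Z1.
By R28 (it is in state L1, it is classified as P1, it is in category Q): it meets criterion N.
By R32 (it is tagged Y, it is tagged F): it is adjacent to an enemy.
By R35 (it has marker P, it controls the center, it is promoted): it has attribute A.
By R36 (it has attribute A, it is classified as C, it is in category Q): it has marker G1.
By R4 (it satisfies condition K1): it has moved this turn.
By R8 (it has marker G1): it can capture.
By R12 (it meets criterion N, it is in category Q, it is tagged Y): it carries flag X.
By R16 (it has moved this turn, it is pinned): it has attribute H1.
By R19 (it can castle, it controls the center): it is shielded.
By R23 (it is shielded, it carries flag X): it is immobilized.
By R24 (it has attribute Z1, it is adjacent to an enemy): it has marker T.
By R33 (it has marker T, it is on a home square): it meets criterion U.
By R34 (it is immobilized, it is on a home square, it meets criterion U): it has marker J.
By R1 (it has attribute H1, it meets criterion U1): it has attribute Q1.
By R3 (it has marker J): it is blocked.
By R5 (it has attribute Q1, it is removed): it is classified as H.
By R21 (it is classified as H, it can capture): it is tagged D.
By R6 (it is tagged D, it is blocked): it scores a point.
By R30 (it scores a point, it is in category M1): it has marker N1.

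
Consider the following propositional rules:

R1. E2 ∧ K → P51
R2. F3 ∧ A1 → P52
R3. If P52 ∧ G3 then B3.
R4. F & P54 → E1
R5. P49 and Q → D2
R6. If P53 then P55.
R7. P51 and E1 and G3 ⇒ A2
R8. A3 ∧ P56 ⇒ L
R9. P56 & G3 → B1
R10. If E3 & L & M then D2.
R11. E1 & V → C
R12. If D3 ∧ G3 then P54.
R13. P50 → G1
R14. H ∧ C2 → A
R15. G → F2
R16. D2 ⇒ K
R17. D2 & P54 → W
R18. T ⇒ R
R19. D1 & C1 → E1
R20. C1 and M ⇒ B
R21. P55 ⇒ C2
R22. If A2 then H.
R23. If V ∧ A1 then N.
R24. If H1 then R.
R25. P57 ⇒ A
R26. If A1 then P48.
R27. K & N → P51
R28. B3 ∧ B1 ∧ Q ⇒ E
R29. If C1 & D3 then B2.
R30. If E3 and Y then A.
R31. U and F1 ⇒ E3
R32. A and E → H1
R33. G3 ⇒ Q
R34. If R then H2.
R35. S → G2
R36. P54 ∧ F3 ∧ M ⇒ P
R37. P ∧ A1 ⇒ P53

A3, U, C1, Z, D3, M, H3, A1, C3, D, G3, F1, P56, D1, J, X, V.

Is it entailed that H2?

Forward chaining from the given facts derives: L, B1, P54, E1, B, N, P48, B2, E3, Q, D2, C, K, W, P51, A2, H.
The only rule concluding H2 is R34, which needs R; that is never established.

No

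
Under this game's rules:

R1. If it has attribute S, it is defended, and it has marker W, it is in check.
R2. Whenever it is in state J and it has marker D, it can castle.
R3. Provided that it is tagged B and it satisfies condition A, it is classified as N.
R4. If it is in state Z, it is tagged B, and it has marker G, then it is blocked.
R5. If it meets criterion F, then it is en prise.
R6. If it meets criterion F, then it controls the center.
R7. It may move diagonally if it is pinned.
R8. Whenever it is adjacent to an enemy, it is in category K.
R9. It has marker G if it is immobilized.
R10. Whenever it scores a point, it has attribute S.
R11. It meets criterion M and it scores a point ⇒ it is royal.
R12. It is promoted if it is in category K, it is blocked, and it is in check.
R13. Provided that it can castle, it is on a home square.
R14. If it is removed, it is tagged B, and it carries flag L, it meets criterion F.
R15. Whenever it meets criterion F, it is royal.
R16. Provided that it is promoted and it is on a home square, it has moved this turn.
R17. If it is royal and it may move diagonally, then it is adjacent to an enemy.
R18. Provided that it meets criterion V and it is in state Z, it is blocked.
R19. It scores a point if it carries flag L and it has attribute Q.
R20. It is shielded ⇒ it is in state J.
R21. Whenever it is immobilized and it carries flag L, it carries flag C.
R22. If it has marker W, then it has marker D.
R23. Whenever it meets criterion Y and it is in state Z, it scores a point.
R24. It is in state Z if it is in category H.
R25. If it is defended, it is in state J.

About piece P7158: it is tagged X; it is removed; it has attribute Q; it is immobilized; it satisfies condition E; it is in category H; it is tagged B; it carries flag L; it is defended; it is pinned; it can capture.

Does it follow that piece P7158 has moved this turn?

No

Forward chaining from the given facts derives: may move diagonally, has marker G, meets criterion F, is royal, is adjacent to an enemy, scores a point, carries flag C, is in state Z, is in state J, is blocked, is en prise, controls the center, is in category K, has attribute S.
The only rule concluding "it has moved this turn" is R16, which needs "it is promoted"; that is never established.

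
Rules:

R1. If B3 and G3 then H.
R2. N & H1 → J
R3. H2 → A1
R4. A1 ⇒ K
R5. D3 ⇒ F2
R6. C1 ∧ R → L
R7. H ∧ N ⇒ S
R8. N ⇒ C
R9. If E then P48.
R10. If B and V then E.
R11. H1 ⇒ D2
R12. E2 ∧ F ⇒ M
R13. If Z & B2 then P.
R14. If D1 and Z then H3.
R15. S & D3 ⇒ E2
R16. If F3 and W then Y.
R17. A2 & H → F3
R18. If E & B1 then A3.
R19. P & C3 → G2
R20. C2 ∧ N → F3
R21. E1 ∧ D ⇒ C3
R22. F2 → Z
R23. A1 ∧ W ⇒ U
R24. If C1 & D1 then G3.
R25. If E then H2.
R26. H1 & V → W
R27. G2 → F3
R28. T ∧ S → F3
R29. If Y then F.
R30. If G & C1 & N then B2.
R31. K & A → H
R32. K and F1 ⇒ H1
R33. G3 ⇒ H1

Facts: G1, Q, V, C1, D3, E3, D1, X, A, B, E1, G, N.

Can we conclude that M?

Forward chaining from the given facts derives: F2, C, E, Z, G3, H2, B2, H1, J, A1, K, P48, D2, P, H3, W, H, S, E2, U.
The only rule concluding M is R12, which needs F; that is never established.

No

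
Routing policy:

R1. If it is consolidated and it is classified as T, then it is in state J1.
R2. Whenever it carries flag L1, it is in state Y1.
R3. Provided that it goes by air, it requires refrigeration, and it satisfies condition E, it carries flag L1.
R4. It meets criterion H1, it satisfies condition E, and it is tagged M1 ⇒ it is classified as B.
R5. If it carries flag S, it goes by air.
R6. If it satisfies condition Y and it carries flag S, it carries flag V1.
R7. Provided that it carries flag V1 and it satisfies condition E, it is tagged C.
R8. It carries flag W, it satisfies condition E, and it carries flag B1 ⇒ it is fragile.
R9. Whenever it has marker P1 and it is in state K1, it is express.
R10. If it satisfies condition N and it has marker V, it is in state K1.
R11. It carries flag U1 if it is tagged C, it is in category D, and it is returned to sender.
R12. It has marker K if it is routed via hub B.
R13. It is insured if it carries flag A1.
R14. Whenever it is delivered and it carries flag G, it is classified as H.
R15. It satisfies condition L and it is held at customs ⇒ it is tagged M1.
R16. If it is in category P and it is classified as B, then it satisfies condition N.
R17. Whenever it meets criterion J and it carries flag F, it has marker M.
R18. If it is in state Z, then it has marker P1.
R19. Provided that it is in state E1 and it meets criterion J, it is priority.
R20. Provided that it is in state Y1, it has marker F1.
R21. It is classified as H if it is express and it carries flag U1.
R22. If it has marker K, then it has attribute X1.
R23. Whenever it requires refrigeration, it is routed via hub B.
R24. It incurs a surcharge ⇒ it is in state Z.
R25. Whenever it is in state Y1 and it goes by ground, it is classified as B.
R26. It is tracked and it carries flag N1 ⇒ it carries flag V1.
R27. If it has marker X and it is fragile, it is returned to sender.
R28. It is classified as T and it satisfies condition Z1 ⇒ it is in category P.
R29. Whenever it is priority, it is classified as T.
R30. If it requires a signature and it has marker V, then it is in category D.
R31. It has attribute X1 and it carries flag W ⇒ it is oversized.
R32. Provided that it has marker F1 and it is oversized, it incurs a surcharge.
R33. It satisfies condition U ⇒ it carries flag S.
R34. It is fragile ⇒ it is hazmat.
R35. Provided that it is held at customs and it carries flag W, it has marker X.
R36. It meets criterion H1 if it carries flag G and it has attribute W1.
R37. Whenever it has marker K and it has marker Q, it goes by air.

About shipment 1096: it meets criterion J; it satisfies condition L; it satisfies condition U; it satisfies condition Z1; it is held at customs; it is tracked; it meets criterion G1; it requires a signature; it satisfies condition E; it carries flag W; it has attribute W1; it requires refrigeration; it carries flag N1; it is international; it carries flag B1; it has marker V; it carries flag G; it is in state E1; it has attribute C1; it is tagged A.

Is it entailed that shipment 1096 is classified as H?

Yes

By R8 (it carries flag W, it satisfies condition E, it carries flag B1): it is fragile.
By R15 (it satisfies condition L, it is held at customs): it is tagged M1.
By R19 (it is in state E1, it meets criterion J): it is priority.
By R23 (it requires refrigeration): it is routed via hub B.
By R26 (it is tracked, it carries flag N1): it carries flag V1.
By R29 (it is priority): it is classified as T.
By R30 (it requires a signature, it has marker V): it is in category D.
By R33 (it satisfies condition U): it carries flag S.
By R35 (it is held at customs, it carries flag W): it has marker X.
By R36 (it carries flag G, it has attribute W1): it meets criterion H1.
By R4 (it meets criterion H1, it satisfies condition E, it is tagged M1): it is classified as B.
By R5 (it carries flag S): it goes by air.
By R7 (it carries flag V1, it satisfies condition E): it is tagged C.
By R12 (it is routed via hub B): it has marker K.
By R22 (it has marker K): it has attribute X1.
By R27 (it has marker X, it is fragile): it is returned to sender.
By R28 (it is classified as T, it satisfies condition Z1): it is in category P.
By R31 (it has attribute X1, it carries flag W): it is oversized.
By R3 (it goes by air, it requires refrigeration, it satisfies condition E): it carries flag L1.
By R11 (it is tagged C, it is in category D, it is returned to sender): it carries flag U1.
By R16 (it is in category P, it is classified as B): it satisfies condition N.
By R2 (it carries flag L1): it is in state Y1.
By R10 (it satisfies condition N, it has marker V): it is in state K1.
By R20 (it is in state Y1): it has marker F1.
By R32 (it has marker F1, it is oversized): it incurs a surcharge.
By R24 (it incurs a surcharge): it is in state Z.
By R18 (it is in state Z): it has marker P1.
By R9 (it has marker P1, it is in state K1): it is express.
By R21 (it is express, it carries flag U1): it is classified as H.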